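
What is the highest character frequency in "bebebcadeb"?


Input: bebebcadeb
Character counts:
  'a': 1
  'b': 4
  'c': 1
  'd': 1
  'e': 3
Maximum frequency: 4

4


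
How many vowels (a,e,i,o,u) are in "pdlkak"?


Input: pdlkak
Checking each character:
  'p' at position 0: consonant
  'd' at position 1: consonant
  'l' at position 2: consonant
  'k' at position 3: consonant
  'a' at position 4: vowel (running total: 1)
  'k' at position 5: consonant
Total vowels: 1

1


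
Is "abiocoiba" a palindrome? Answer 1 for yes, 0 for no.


Input: abiocoiba
Reversed: abiocoiba
  Compare pos 0 ('a') with pos 8 ('a'): match
  Compare pos 1 ('b') with pos 7 ('b'): match
  Compare pos 2 ('i') with pos 6 ('i'): match
  Compare pos 3 ('o') with pos 5 ('o'): match
Result: palindrome

1


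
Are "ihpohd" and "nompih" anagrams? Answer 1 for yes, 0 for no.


Strings: "ihpohd", "nompih"
Sorted first:  dhhiop
Sorted second: himnop
Differ at position 0: 'd' vs 'h' => not anagrams

0


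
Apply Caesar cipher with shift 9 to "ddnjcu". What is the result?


Caesar cipher: shift "ddnjcu" by 9
  'd' (pos 3) + 9 = pos 12 = 'm'
  'd' (pos 3) + 9 = pos 12 = 'm'
  'n' (pos 13) + 9 = pos 22 = 'w'
  'j' (pos 9) + 9 = pos 18 = 's'
  'c' (pos 2) + 9 = pos 11 = 'l'
  'u' (pos 20) + 9 = pos 3 = 'd'
Result: mmwsld

mmwsld


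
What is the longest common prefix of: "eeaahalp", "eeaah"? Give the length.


Words: eeaahalp, eeaah
  Position 0: all 'e' => match
  Position 1: all 'e' => match
  Position 2: all 'a' => match
  Position 3: all 'a' => match
  Position 4: all 'h' => match
LCP = "eeaah" (length 5)

5


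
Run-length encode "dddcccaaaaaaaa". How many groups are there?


Input: dddcccaaaaaaaa
Scanning for consecutive runs:
  Group 1: 'd' x 3 (positions 0-2)
  Group 2: 'c' x 3 (positions 3-5)
  Group 3: 'a' x 8 (positions 6-13)
Total groups: 3

3


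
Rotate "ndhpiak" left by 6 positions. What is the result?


Input: "ndhpiak", rotate left by 6
First 6 characters: "ndhpia"
Remaining characters: "k"
Concatenate remaining + first: "k" + "ndhpia" = "kndhpia"

kndhpia


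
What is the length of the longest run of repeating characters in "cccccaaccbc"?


Input: "cccccaaccbc"
Scanning for longest run:
  Position 1 ('c'): continues run of 'c', length=2
  Position 2 ('c'): continues run of 'c', length=3
  Position 3 ('c'): continues run of 'c', length=4
  Position 4 ('c'): continues run of 'c', length=5
  Position 5 ('a'): new char, reset run to 1
  Position 6 ('a'): continues run of 'a', length=2
  Position 7 ('c'): new char, reset run to 1
  Position 8 ('c'): continues run of 'c', length=2
  Position 9 ('b'): new char, reset run to 1
  Position 10 ('c'): new char, reset run to 1
Longest run: 'c' with length 5

5


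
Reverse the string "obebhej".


Input: obebhej
Reading characters right to left:
  Position 6: 'j'
  Position 5: 'e'
  Position 4: 'h'
  Position 3: 'b'
  Position 2: 'e'
  Position 1: 'b'
  Position 0: 'o'
Reversed: jehbebo

jehbebo


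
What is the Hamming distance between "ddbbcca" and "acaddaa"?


Comparing "ddbbcca" and "acaddaa" position by position:
  Position 0: 'd' vs 'a' => differ
  Position 1: 'd' vs 'c' => differ
  Position 2: 'b' vs 'a' => differ
  Position 3: 'b' vs 'd' => differ
  Position 4: 'c' vs 'd' => differ
  Position 5: 'c' vs 'a' => differ
  Position 6: 'a' vs 'a' => same
Total differences (Hamming distance): 6

6


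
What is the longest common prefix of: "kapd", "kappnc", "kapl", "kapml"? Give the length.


Words: kapd, kappnc, kapl, kapml
  Position 0: all 'k' => match
  Position 1: all 'a' => match
  Position 2: all 'p' => match
  Position 3: ('d', 'p', 'l', 'm') => mismatch, stop
LCP = "kap" (length 3)

3


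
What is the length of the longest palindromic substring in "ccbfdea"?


Input: "ccbfdea"
Checking substrings for palindromes:
  [0:2] "cc" (len 2) => palindrome
Longest palindromic substring: "cc" with length 2

2


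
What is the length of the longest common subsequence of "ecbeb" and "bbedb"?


LCS of "ecbeb" and "bbedb"
DP table:
           b    b    e    d    b
      0    0    0    0    0    0
  e   0    0    0    1    1    1
  c   0    0    0    1    1    1
  b   0    1    1    1    1    2
  e   0    1    1    2    2    2
  b   0    1    2    2    2    3
LCS length = dp[5][5] = 3

3


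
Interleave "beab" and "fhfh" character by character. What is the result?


Interleaving "beab" and "fhfh":
  Position 0: 'b' from first, 'f' from second => "bf"
  Position 1: 'e' from first, 'h' from second => "eh"
  Position 2: 'a' from first, 'f' from second => "af"
  Position 3: 'b' from first, 'h' from second => "bh"
Result: bfehafbh

bfehafbh


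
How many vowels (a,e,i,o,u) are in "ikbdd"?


Input: ikbdd
Checking each character:
  'i' at position 0: vowel (running total: 1)
  'k' at position 1: consonant
  'b' at position 2: consonant
  'd' at position 3: consonant
  'd' at position 4: consonant
Total vowels: 1

1


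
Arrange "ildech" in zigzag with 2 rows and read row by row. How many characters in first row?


Zigzag "ildech" into 2 rows:
Placing characters:
  'i' => row 0
  'l' => row 1
  'd' => row 0
  'e' => row 1
  'c' => row 0
  'h' => row 1
Rows:
  Row 0: "idc"
  Row 1: "leh"
First row length: 3

3


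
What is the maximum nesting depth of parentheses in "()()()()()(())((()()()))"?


Input: "()()()()()(())((()()()))"
Tracking depth:
  Position 0 '(': depth becomes 1
  Position 1 ')': depth becomes 0
  Position 2 '(': depth becomes 1
  Position 3 ')': depth becomes 0
  Position 4 '(': depth becomes 1
  Position 5 ')': depth becomes 0
  Position 6 '(': depth becomes 1
  Position 7 ')': depth becomes 0
  Position 8 '(': depth becomes 1
  Position 9 ')': depth becomes 0
  Position 10 '(': depth becomes 1
  Position 11 '(': depth becomes 2
  Position 12 ')': depth becomes 1
  Position 13 ')': depth becomes 0
  Position 14 '(': depth becomes 1
  Position 15 '(': depth becomes 2
  Position 16 '(': depth becomes 3
  Position 17 ')': depth becomes 2
  Position 18 '(': depth becomes 3
  Position 19 ')': depth becomes 2
  Position 20 '(': depth becomes 3
  Position 21 ')': depth becomes 2
  Position 22 ')': depth becomes 1
  Position 23 ')': depth becomes 0
Maximum depth reached: 3

3


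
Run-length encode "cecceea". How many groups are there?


Input: cecceea
Scanning for consecutive runs:
  Group 1: 'c' x 1 (positions 0-0)
  Group 2: 'e' x 1 (positions 1-1)
  Group 3: 'c' x 2 (positions 2-3)
  Group 4: 'e' x 2 (positions 4-5)
  Group 5: 'a' x 1 (positions 6-6)
Total groups: 5

5


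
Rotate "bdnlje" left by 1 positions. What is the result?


Input: "bdnlje", rotate left by 1
First 1 characters: "b"
Remaining characters: "dnlje"
Concatenate remaining + first: "dnlje" + "b" = "dnljeb"

dnljeb


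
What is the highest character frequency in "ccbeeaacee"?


Input: ccbeeaacee
Character counts:
  'a': 2
  'b': 1
  'c': 3
  'e': 4
Maximum frequency: 4

4


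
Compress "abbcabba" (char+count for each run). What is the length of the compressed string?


Input: abbcabba
Runs:
  'a' x 1 => "a1"
  'b' x 2 => "b2"
  'c' x 1 => "c1"
  'a' x 1 => "a1"
  'b' x 2 => "b2"
  'a' x 1 => "a1"
Compressed: "a1b2c1a1b2a1"
Compressed length: 12

12


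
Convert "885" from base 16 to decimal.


Input: "885" in base 16
Positional expansion:
  Digit '8' (value 8) x 16^2 = 2048
  Digit '8' (value 8) x 16^1 = 128
  Digit '5' (value 5) x 16^0 = 5
Sum = 2181

2181


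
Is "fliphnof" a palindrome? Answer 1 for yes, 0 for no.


Input: fliphnof
Reversed: fonhpilf
  Compare pos 0 ('f') with pos 7 ('f'): match
  Compare pos 1 ('l') with pos 6 ('o'): MISMATCH
  Compare pos 2 ('i') with pos 5 ('n'): MISMATCH
  Compare pos 3 ('p') with pos 4 ('h'): MISMATCH
Result: not a palindrome

0


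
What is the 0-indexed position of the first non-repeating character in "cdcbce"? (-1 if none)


Input: cdcbce
Character frequencies:
  'b': 1
  'c': 3
  'd': 1
  'e': 1
Scanning left to right for freq == 1:
  Position 0 ('c'): freq=3, skip
  Position 1 ('d'): unique! => answer = 1

1


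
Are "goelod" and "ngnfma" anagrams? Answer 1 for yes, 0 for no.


Strings: "goelod", "ngnfma"
Sorted first:  degloo
Sorted second: afgmnn
Differ at position 0: 'd' vs 'a' => not anagrams

0


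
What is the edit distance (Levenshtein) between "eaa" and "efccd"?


Computing edit distance: "eaa" -> "efccd"
DP table:
           e    f    c    c    d
      0    1    2    3    4    5
  e   1    0    1    2    3    4
  a   2    1    1    2    3    4
  a   3    2    2    2    3    4
Edit distance = dp[3][5] = 4

4


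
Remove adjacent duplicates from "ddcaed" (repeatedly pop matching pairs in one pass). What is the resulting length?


Input: ddcaed
Stack-based adjacent duplicate removal:
  Read 'd': push. Stack: d
  Read 'd': matches stack top 'd' => pop. Stack: (empty)
  Read 'c': push. Stack: c
  Read 'a': push. Stack: ca
  Read 'e': push. Stack: cae
  Read 'd': push. Stack: caed
Final stack: "caed" (length 4)

4


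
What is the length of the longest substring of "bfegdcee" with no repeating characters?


Input: "bfegdcee"
Sliding window (track last position of each char):
  Position 0 ('b'): window [0,0] length 1 -- new best
  Position 1 ('f'): window [0,1] length 2 -- new best
  Position 2 ('e'): window [0,2] length 3 -- new best
  Position 3 ('g'): window [0,3] length 4 -- new best
  Position 4 ('d'): window [0,4] length 5 -- new best
  Position 5 ('c'): window [0,5] length 6 -- new best
  Position 6 ('e'): repeat (last at 2), move window start to 3
  Position 6 ('e'): window [3,6] length 4
  Position 7 ('e'): repeat (last at 6), move window start to 7
  Position 7 ('e'): window [7,7] length 1
Longest substring with no repeats: "bfegdc" with length 6

6


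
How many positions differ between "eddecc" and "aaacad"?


Comparing "eddecc" and "aaacad" position by position:
  Position 0: 'e' vs 'a' => DIFFER
  Position 1: 'd' vs 'a' => DIFFER
  Position 2: 'd' vs 'a' => DIFFER
  Position 3: 'e' vs 'c' => DIFFER
  Position 4: 'c' vs 'a' => DIFFER
  Position 5: 'c' vs 'd' => DIFFER
Positions that differ: 6

6


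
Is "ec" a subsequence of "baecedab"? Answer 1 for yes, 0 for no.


Check if "ec" is a subsequence of "baecedab"
Greedy scan:
  Position 0 ('b'): no match needed
  Position 1 ('a'): no match needed
  Position 2 ('e'): matches sub[0] = 'e'
  Position 3 ('c'): matches sub[1] = 'c'
  Position 4 ('e'): no match needed
  Position 5 ('d'): no match needed
  Position 6 ('a'): no match needed
  Position 7 ('b'): no match needed
All 2 characters matched => is a subsequence

1


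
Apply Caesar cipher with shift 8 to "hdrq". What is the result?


Caesar cipher: shift "hdrq" by 8
  'h' (pos 7) + 8 = pos 15 = 'p'
  'd' (pos 3) + 8 = pos 11 = 'l'
  'r' (pos 17) + 8 = pos 25 = 'z'
  'q' (pos 16) + 8 = pos 24 = 'y'
Result: plzy

plzy


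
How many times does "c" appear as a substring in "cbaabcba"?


Searching for "c" in "cbaabcba"
Scanning each position:
  Position 0: "c" => MATCH
  Position 1: "b" => no
  Position 2: "a" => no
  Position 3: "a" => no
  Position 4: "b" => no
  Position 5: "c" => MATCH
  Position 6: "b" => no
  Position 7: "a" => no
Total occurrences: 2

2


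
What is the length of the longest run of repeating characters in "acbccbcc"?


Input: "acbccbcc"
Scanning for longest run:
  Position 1 ('c'): new char, reset run to 1
  Position 2 ('b'): new char, reset run to 1
  Position 3 ('c'): new char, reset run to 1
  Position 4 ('c'): continues run of 'c', length=2
  Position 5 ('b'): new char, reset run to 1
  Position 6 ('c'): new char, reset run to 1
  Position 7 ('c'): continues run of 'c', length=2
Longest run: 'c' with length 2

2


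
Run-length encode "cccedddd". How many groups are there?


Input: cccedddd
Scanning for consecutive runs:
  Group 1: 'c' x 3 (positions 0-2)
  Group 2: 'e' x 1 (positions 3-3)
  Group 3: 'd' x 4 (positions 4-7)
Total groups: 3

3


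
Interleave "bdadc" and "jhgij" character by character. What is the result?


Interleaving "bdadc" and "jhgij":
  Position 0: 'b' from first, 'j' from second => "bj"
  Position 1: 'd' from first, 'h' from second => "dh"
  Position 2: 'a' from first, 'g' from second => "ag"
  Position 3: 'd' from first, 'i' from second => "di"
  Position 4: 'c' from first, 'j' from second => "cj"
Result: bjdhagdicj

bjdhagdicj


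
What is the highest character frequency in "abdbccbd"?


Input: abdbccbd
Character counts:
  'a': 1
  'b': 3
  'c': 2
  'd': 2
Maximum frequency: 3

3


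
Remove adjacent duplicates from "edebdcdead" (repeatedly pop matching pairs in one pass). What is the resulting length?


Input: edebdcdead
Stack-based adjacent duplicate removal:
  Read 'e': push. Stack: e
  Read 'd': push. Stack: ed
  Read 'e': push. Stack: ede
  Read 'b': push. Stack: edeb
  Read 'd': push. Stack: edebd
  Read 'c': push. Stack: edebdc
  Read 'd': push. Stack: edebdcd
  Read 'e': push. Stack: edebdcde
  Read 'a': push. Stack: edebdcdea
  Read 'd': push. Stack: edebdcdead
Final stack: "edebdcdead" (length 10)

10


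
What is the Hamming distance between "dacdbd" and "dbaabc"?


Comparing "dacdbd" and "dbaabc" position by position:
  Position 0: 'd' vs 'd' => same
  Position 1: 'a' vs 'b' => differ
  Position 2: 'c' vs 'a' => differ
  Position 3: 'd' vs 'a' => differ
  Position 4: 'b' vs 'b' => same
  Position 5: 'd' vs 'c' => differ
Total differences (Hamming distance): 4

4


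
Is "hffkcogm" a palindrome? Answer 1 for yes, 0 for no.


Input: hffkcogm
Reversed: mgockffh
  Compare pos 0 ('h') with pos 7 ('m'): MISMATCH
  Compare pos 1 ('f') with pos 6 ('g'): MISMATCH
  Compare pos 2 ('f') with pos 5 ('o'): MISMATCH
  Compare pos 3 ('k') with pos 4 ('c'): MISMATCH
Result: not a palindrome

0


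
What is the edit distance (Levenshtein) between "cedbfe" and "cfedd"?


Computing edit distance: "cedbfe" -> "cfedd"
DP table:
           c    f    e    d    d
      0    1    2    3    4    5
  c   1    0    1    2    3    4
  e   2    1    1    1    2    3
  d   3    2    2    2    1    2
  b   4    3    3    3    2    2
  f   5    4    3    4    3    3
  e   6    5    4    3    4    4
Edit distance = dp[6][5] = 4

4


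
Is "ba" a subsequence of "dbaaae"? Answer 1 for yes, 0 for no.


Check if "ba" is a subsequence of "dbaaae"
Greedy scan:
  Position 0 ('d'): no match needed
  Position 1 ('b'): matches sub[0] = 'b'
  Position 2 ('a'): matches sub[1] = 'a'
  Position 3 ('a'): no match needed
  Position 4 ('a'): no match needed
  Position 5 ('e'): no match needed
All 2 characters matched => is a subsequence

1


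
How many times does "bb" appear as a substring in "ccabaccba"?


Searching for "bb" in "ccabaccba"
Scanning each position:
  Position 0: "cc" => no
  Position 1: "ca" => no
  Position 2: "ab" => no
  Position 3: "ba" => no
  Position 4: "ac" => no
  Position 5: "cc" => no
  Position 6: "cb" => no
  Position 7: "ba" => no
Total occurrences: 0

0


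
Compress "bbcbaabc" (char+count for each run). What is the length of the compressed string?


Input: bbcbaabc
Runs:
  'b' x 2 => "b2"
  'c' x 1 => "c1"
  'b' x 1 => "b1"
  'a' x 2 => "a2"
  'b' x 1 => "b1"
  'c' x 1 => "c1"
Compressed: "b2c1b1a2b1c1"
Compressed length: 12

12


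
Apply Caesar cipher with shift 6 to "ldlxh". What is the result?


Caesar cipher: shift "ldlxh" by 6
  'l' (pos 11) + 6 = pos 17 = 'r'
  'd' (pos 3) + 6 = pos 9 = 'j'
  'l' (pos 11) + 6 = pos 17 = 'r'
  'x' (pos 23) + 6 = pos 3 = 'd'
  'h' (pos 7) + 6 = pos 13 = 'n'
Result: rjrdn

rjrdn


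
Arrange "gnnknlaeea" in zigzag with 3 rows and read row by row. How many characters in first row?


Zigzag "gnnknlaeea" into 3 rows:
Placing characters:
  'g' => row 0
  'n' => row 1
  'n' => row 2
  'k' => row 1
  'n' => row 0
  'l' => row 1
  'a' => row 2
  'e' => row 1
  'e' => row 0
  'a' => row 1
Rows:
  Row 0: "gne"
  Row 1: "nklea"
  Row 2: "na"
First row length: 3

3


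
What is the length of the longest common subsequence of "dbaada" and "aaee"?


LCS of "dbaada" and "aaee"
DP table:
           a    a    e    e
      0    0    0    0    0
  d   0    0    0    0    0
  b   0    0    0    0    0
  a   0    1    1    1    1
  a   0    1    2    2    2
  d   0    1    2    2    2
  a   0    1    2    2    2
LCS length = dp[6][4] = 2

2


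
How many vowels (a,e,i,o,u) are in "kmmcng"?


Input: kmmcng
Checking each character:
  'k' at position 0: consonant
  'm' at position 1: consonant
  'm' at position 2: consonant
  'c' at position 3: consonant
  'n' at position 4: consonant
  'g' at position 5: consonant
Total vowels: 0

0


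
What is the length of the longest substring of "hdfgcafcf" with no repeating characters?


Input: "hdfgcafcf"
Sliding window (track last position of each char):
  Position 0 ('h'): window [0,0] length 1 -- new best
  Position 1 ('d'): window [0,1] length 2 -- new best
  Position 2 ('f'): window [0,2] length 3 -- new best
  Position 3 ('g'): window [0,3] length 4 -- new best
  Position 4 ('c'): window [0,4] length 5 -- new best
  Position 5 ('a'): window [0,5] length 6 -- new best
  Position 6 ('f'): repeat (last at 2), move window start to 3
  Position 6 ('f'): window [3,6] length 4
  Position 7 ('c'): repeat (last at 4), move window start to 5
  Position 7 ('c'): window [5,7] length 3
  Position 8 ('f'): repeat (last at 6), move window start to 7
  Position 8 ('f'): window [7,8] length 2
Longest substring with no repeats: "hdfgca" with length 6

6


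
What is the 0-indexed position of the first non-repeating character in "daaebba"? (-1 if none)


Input: daaebba
Character frequencies:
  'a': 3
  'b': 2
  'd': 1
  'e': 1
Scanning left to right for freq == 1:
  Position 0 ('d'): unique! => answer = 0

0


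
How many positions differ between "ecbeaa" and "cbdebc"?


Comparing "ecbeaa" and "cbdebc" position by position:
  Position 0: 'e' vs 'c' => DIFFER
  Position 1: 'c' vs 'b' => DIFFER
  Position 2: 'b' vs 'd' => DIFFER
  Position 3: 'e' vs 'e' => same
  Position 4: 'a' vs 'b' => DIFFER
  Position 5: 'a' vs 'c' => DIFFER
Positions that differ: 5

5


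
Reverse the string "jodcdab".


Input: jodcdab
Reading characters right to left:
  Position 6: 'b'
  Position 5: 'a'
  Position 4: 'd'
  Position 3: 'c'
  Position 2: 'd'
  Position 1: 'o'
  Position 0: 'j'
Reversed: badcdoj

badcdoj


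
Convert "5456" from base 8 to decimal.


Input: "5456" in base 8
Positional expansion:
  Digit '5' (value 5) x 8^3 = 2560
  Digit '4' (value 4) x 8^2 = 256
  Digit '5' (value 5) x 8^1 = 40
  Digit '6' (value 6) x 8^0 = 6
Sum = 2862

2862


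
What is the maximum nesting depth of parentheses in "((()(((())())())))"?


Input: "((()(((())())())))"
Tracking depth:
  Position 0 '(': depth becomes 1
  Position 1 '(': depth becomes 2
  Position 2 '(': depth becomes 3
  Position 3 ')': depth becomes 2
  Position 4 '(': depth becomes 3
  Position 5 '(': depth becomes 4
  Position 6 '(': depth becomes 5
  Position 7 '(': depth becomes 6
  Position 8 ')': depth becomes 5
  Position 9 ')': depth becomes 4
  Position 10 '(': depth becomes 5
  Position 11 ')': depth becomes 4
  Position 12 ')': depth becomes 3
  Position 13 '(': depth becomes 4
  Position 14 ')': depth becomes 3
  Position 15 ')': depth becomes 2
  Position 16 ')': depth becomes 1
  Position 17 ')': depth becomes 0
Maximum depth reached: 6

6


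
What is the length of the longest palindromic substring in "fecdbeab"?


Input: "fecdbeab"
Checking substrings for palindromes:
  No multi-char palindromic substrings found
Longest palindromic substring: "f" with length 1

1


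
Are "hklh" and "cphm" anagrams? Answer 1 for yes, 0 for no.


Strings: "hklh", "cphm"
Sorted first:  hhkl
Sorted second: chmp
Differ at position 0: 'h' vs 'c' => not anagrams

0


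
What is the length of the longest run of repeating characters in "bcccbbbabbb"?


Input: "bcccbbbabbb"
Scanning for longest run:
  Position 1 ('c'): new char, reset run to 1
  Position 2 ('c'): continues run of 'c', length=2
  Position 3 ('c'): continues run of 'c', length=3
  Position 4 ('b'): new char, reset run to 1
  Position 5 ('b'): continues run of 'b', length=2
  Position 6 ('b'): continues run of 'b', length=3
  Position 7 ('a'): new char, reset run to 1
  Position 8 ('b'): new char, reset run to 1
  Position 9 ('b'): continues run of 'b', length=2
  Position 10 ('b'): continues run of 'b', length=3
Longest run: 'c' with length 3

3


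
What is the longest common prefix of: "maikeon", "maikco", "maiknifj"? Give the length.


Words: maikeon, maikco, maiknifj
  Position 0: all 'm' => match
  Position 1: all 'a' => match
  Position 2: all 'i' => match
  Position 3: all 'k' => match
  Position 4: ('e', 'c', 'n') => mismatch, stop
LCP = "maik" (length 4)

4


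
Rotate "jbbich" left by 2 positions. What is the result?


Input: "jbbich", rotate left by 2
First 2 characters: "jb"
Remaining characters: "bich"
Concatenate remaining + first: "bich" + "jb" = "bichjb"

bichjb


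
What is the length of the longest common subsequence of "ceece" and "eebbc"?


LCS of "ceece" and "eebbc"
DP table:
           e    e    b    b    c
      0    0    0    0    0    0
  c   0    0    0    0    0    1
  e   0    1    1    1    1    1
  e   0    1    2    2    2    2
  c   0    1    2    2    2    3
  e   0    1    2    2    2    3
LCS length = dp[5][5] = 3

3


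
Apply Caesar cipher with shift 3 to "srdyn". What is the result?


Caesar cipher: shift "srdyn" by 3
  's' (pos 18) + 3 = pos 21 = 'v'
  'r' (pos 17) + 3 = pos 20 = 'u'
  'd' (pos 3) + 3 = pos 6 = 'g'
  'y' (pos 24) + 3 = pos 1 = 'b'
  'n' (pos 13) + 3 = pos 16 = 'q'
Result: vugbq

vugbq


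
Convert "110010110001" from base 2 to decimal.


Input: "110010110001" in base 2
Positional expansion:
  Digit '1' (value 1) x 2^11 = 2048
  Digit '1' (value 1) x 2^10 = 1024
  Digit '0' (value 0) x 2^9 = 0
  Digit '0' (value 0) x 2^8 = 0
  Digit '1' (value 1) x 2^7 = 128
  Digit '0' (value 0) x 2^6 = 0
  Digit '1' (value 1) x 2^5 = 32
  Digit '1' (value 1) x 2^4 = 16
  Digit '0' (value 0) x 2^3 = 0
  Digit '0' (value 0) x 2^2 = 0
  Digit '0' (value 0) x 2^1 = 0
  Digit '1' (value 1) x 2^0 = 1
Sum = 3249

3249


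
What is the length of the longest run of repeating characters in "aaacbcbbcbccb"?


Input: "aaacbcbbcbccb"
Scanning for longest run:
  Position 1 ('a'): continues run of 'a', length=2
  Position 2 ('a'): continues run of 'a', length=3
  Position 3 ('c'): new char, reset run to 1
  Position 4 ('b'): new char, reset run to 1
  Position 5 ('c'): new char, reset run to 1
  Position 6 ('b'): new char, reset run to 1
  Position 7 ('b'): continues run of 'b', length=2
  Position 8 ('c'): new char, reset run to 1
  Position 9 ('b'): new char, reset run to 1
  Position 10 ('c'): new char, reset run to 1
  Position 11 ('c'): continues run of 'c', length=2
  Position 12 ('b'): new char, reset run to 1
Longest run: 'a' with length 3

3


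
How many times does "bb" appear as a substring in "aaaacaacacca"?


Searching for "bb" in "aaaacaacacca"
Scanning each position:
  Position 0: "aa" => no
  Position 1: "aa" => no
  Position 2: "aa" => no
  Position 3: "ac" => no
  Position 4: "ca" => no
  Position 5: "aa" => no
  Position 6: "ac" => no
  Position 7: "ca" => no
  Position 8: "ac" => no
  Position 9: "cc" => no
  Position 10: "ca" => no
Total occurrences: 0

0


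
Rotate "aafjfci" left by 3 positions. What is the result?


Input: "aafjfci", rotate left by 3
First 3 characters: "aaf"
Remaining characters: "jfci"
Concatenate remaining + first: "jfci" + "aaf" = "jfciaaf"

jfciaaf


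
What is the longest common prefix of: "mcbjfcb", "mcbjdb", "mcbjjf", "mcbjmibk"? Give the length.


Words: mcbjfcb, mcbjdb, mcbjjf, mcbjmibk
  Position 0: all 'm' => match
  Position 1: all 'c' => match
  Position 2: all 'b' => match
  Position 3: all 'j' => match
  Position 4: ('f', 'd', 'j', 'm') => mismatch, stop
LCP = "mcbj" (length 4)

4


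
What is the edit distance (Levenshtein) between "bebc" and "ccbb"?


Computing edit distance: "bebc" -> "ccbb"
DP table:
           c    c    b    b
      0    1    2    3    4
  b   1    1    2    2    3
  e   2    2    2    3    3
  b   3    3    3    2    3
  c   4    3    3    3    3
Edit distance = dp[4][4] = 3

3


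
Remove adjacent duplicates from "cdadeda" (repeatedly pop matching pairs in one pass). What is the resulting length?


Input: cdadeda
Stack-based adjacent duplicate removal:
  Read 'c': push. Stack: c
  Read 'd': push. Stack: cd
  Read 'a': push. Stack: cda
  Read 'd': push. Stack: cdad
  Read 'e': push. Stack: cdade
  Read 'd': push. Stack: cdaded
  Read 'a': push. Stack: cdadeda
Final stack: "cdadeda" (length 7)

7


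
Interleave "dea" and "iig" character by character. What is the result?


Interleaving "dea" and "iig":
  Position 0: 'd' from first, 'i' from second => "di"
  Position 1: 'e' from first, 'i' from second => "ei"
  Position 2: 'a' from first, 'g' from second => "ag"
Result: dieiag

dieiag


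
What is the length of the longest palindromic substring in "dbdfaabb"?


Input: "dbdfaabb"
Checking substrings for palindromes:
  [0:3] "dbd" (len 3) => palindrome
  [4:6] "aa" (len 2) => palindrome
  [6:8] "bb" (len 2) => palindrome
Longest palindromic substring: "dbd" with length 3

3


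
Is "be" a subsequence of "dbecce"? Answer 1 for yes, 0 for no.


Check if "be" is a subsequence of "dbecce"
Greedy scan:
  Position 0 ('d'): no match needed
  Position 1 ('b'): matches sub[0] = 'b'
  Position 2 ('e'): matches sub[1] = 'e'
  Position 3 ('c'): no match needed
  Position 4 ('c'): no match needed
  Position 5 ('e'): no match needed
All 2 characters matched => is a subsequence

1


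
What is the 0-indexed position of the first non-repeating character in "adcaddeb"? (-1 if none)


Input: adcaddeb
Character frequencies:
  'a': 2
  'b': 1
  'c': 1
  'd': 3
  'e': 1
Scanning left to right for freq == 1:
  Position 0 ('a'): freq=2, skip
  Position 1 ('d'): freq=3, skip
  Position 2 ('c'): unique! => answer = 2

2


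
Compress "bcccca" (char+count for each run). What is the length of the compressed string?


Input: bcccca
Runs:
  'b' x 1 => "b1"
  'c' x 4 => "c4"
  'a' x 1 => "a1"
Compressed: "b1c4a1"
Compressed length: 6

6


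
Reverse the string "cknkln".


Input: cknkln
Reading characters right to left:
  Position 5: 'n'
  Position 4: 'l'
  Position 3: 'k'
  Position 2: 'n'
  Position 1: 'k'
  Position 0: 'c'
Reversed: nlknkc

nlknkc


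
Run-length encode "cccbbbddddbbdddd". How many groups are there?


Input: cccbbbddddbbdddd
Scanning for consecutive runs:
  Group 1: 'c' x 3 (positions 0-2)
  Group 2: 'b' x 3 (positions 3-5)
  Group 3: 'd' x 4 (positions 6-9)
  Group 4: 'b' x 2 (positions 10-11)
  Group 5: 'd' x 4 (positions 12-15)
Total groups: 5

5


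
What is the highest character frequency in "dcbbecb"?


Input: dcbbecb
Character counts:
  'b': 3
  'c': 2
  'd': 1
  'e': 1
Maximum frequency: 3

3


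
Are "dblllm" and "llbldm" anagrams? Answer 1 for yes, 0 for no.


Strings: "dblllm", "llbldm"
Sorted first:  bdlllm
Sorted second: bdlllm
Sorted forms match => anagrams

1


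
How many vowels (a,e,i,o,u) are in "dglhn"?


Input: dglhn
Checking each character:
  'd' at position 0: consonant
  'g' at position 1: consonant
  'l' at position 2: consonant
  'h' at position 3: consonant
  'n' at position 4: consonant
Total vowels: 0

0


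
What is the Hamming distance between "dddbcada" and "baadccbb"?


Comparing "dddbcada" and "baadccbb" position by position:
  Position 0: 'd' vs 'b' => differ
  Position 1: 'd' vs 'a' => differ
  Position 2: 'd' vs 'a' => differ
  Position 3: 'b' vs 'd' => differ
  Position 4: 'c' vs 'c' => same
  Position 5: 'a' vs 'c' => differ
  Position 6: 'd' vs 'b' => differ
  Position 7: 'a' vs 'b' => differ
Total differences (Hamming distance): 7

7


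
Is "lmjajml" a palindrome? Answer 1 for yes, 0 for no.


Input: lmjajml
Reversed: lmjajml
  Compare pos 0 ('l') with pos 6 ('l'): match
  Compare pos 1 ('m') with pos 5 ('m'): match
  Compare pos 2 ('j') with pos 4 ('j'): match
Result: palindrome

1


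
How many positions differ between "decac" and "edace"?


Comparing "decac" and "edace" position by position:
  Position 0: 'd' vs 'e' => DIFFER
  Position 1: 'e' vs 'd' => DIFFER
  Position 2: 'c' vs 'a' => DIFFER
  Position 3: 'a' vs 'c' => DIFFER
  Position 4: 'c' vs 'e' => DIFFER
Positions that differ: 5

5


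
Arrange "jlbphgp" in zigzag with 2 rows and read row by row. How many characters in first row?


Zigzag "jlbphgp" into 2 rows:
Placing characters:
  'j' => row 0
  'l' => row 1
  'b' => row 0
  'p' => row 1
  'h' => row 0
  'g' => row 1
  'p' => row 0
Rows:
  Row 0: "jbhp"
  Row 1: "lpg"
First row length: 4

4


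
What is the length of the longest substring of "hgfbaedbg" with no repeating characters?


Input: "hgfbaedbg"
Sliding window (track last position of each char):
  Position 0 ('h'): window [0,0] length 1 -- new best
  Position 1 ('g'): window [0,1] length 2 -- new best
  Position 2 ('f'): window [0,2] length 3 -- new best
  Position 3 ('b'): window [0,3] length 4 -- new best
  Position 4 ('a'): window [0,4] length 5 -- new best
  Position 5 ('e'): window [0,5] length 6 -- new best
  Position 6 ('d'): window [0,6] length 7 -- new best
  Position 7 ('b'): repeat (last at 3), move window start to 4
  Position 7 ('b'): window [4,7] length 4
  Position 8 ('g'): window [4,8] length 5
Longest substring with no repeats: "hgfbaed" with length 7

7


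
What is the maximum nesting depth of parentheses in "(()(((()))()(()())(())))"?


Input: "(()(((()))()(()())(())))"
Tracking depth:
  Position 0 '(': depth becomes 1
  Position 1 '(': depth becomes 2
  Position 2 ')': depth becomes 1
  Position 3 '(': depth becomes 2
  Position 4 '(': depth becomes 3
  Position 5 '(': depth becomes 4
  Position 6 '(': depth becomes 5
  Position 7 ')': depth becomes 4
  Position 8 ')': depth becomes 3
  Position 9 ')': depth becomes 2
  Position 10 '(': depth becomes 3
  Position 11 ')': depth becomes 2
  Position 12 '(': depth becomes 3
  Position 13 '(': depth becomes 4
  Position 14 ')': depth becomes 3
  Position 15 '(': depth becomes 4
  Position 16 ')': depth becomes 3
  Position 17 ')': depth becomes 2
  Position 18 '(': depth becomes 3
  Position 19 '(': depth becomes 4
  Position 20 ')': depth becomes 3
  Position 21 ')': depth becomes 2
  Position 22 ')': depth becomes 1
  Position 23 ')': depth becomes 0
Maximum depth reached: 5

5


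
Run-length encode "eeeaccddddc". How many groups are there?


Input: eeeaccddddc
Scanning for consecutive runs:
  Group 1: 'e' x 3 (positions 0-2)
  Group 2: 'a' x 1 (positions 3-3)
  Group 3: 'c' x 2 (positions 4-5)
  Group 4: 'd' x 4 (positions 6-9)
  Group 5: 'c' x 1 (positions 10-10)
Total groups: 5

5


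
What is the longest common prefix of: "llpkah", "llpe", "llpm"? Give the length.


Words: llpkah, llpe, llpm
  Position 0: all 'l' => match
  Position 1: all 'l' => match
  Position 2: all 'p' => match
  Position 3: ('k', 'e', 'm') => mismatch, stop
LCP = "llp" (length 3)

3


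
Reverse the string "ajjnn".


Input: ajjnn
Reading characters right to left:
  Position 4: 'n'
  Position 3: 'n'
  Position 2: 'j'
  Position 1: 'j'
  Position 0: 'a'
Reversed: nnjja

nnjja


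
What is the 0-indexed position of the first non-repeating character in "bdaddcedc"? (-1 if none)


Input: bdaddcedc
Character frequencies:
  'a': 1
  'b': 1
  'c': 2
  'd': 4
  'e': 1
Scanning left to right for freq == 1:
  Position 0 ('b'): unique! => answer = 0

0


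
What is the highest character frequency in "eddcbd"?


Input: eddcbd
Character counts:
  'b': 1
  'c': 1
  'd': 3
  'e': 1
Maximum frequency: 3

3


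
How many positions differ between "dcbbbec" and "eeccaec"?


Comparing "dcbbbec" and "eeccaec" position by position:
  Position 0: 'd' vs 'e' => DIFFER
  Position 1: 'c' vs 'e' => DIFFER
  Position 2: 'b' vs 'c' => DIFFER
  Position 3: 'b' vs 'c' => DIFFER
  Position 4: 'b' vs 'a' => DIFFER
  Position 5: 'e' vs 'e' => same
  Position 6: 'c' vs 'c' => same
Positions that differ: 5

5


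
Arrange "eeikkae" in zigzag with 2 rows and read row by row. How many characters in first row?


Zigzag "eeikkae" into 2 rows:
Placing characters:
  'e' => row 0
  'e' => row 1
  'i' => row 0
  'k' => row 1
  'k' => row 0
  'a' => row 1
  'e' => row 0
Rows:
  Row 0: "eike"
  Row 1: "eka"
First row length: 4

4


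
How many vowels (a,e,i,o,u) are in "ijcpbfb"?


Input: ijcpbfb
Checking each character:
  'i' at position 0: vowel (running total: 1)
  'j' at position 1: consonant
  'c' at position 2: consonant
  'p' at position 3: consonant
  'b' at position 4: consonant
  'f' at position 5: consonant
  'b' at position 6: consonant
Total vowels: 1

1


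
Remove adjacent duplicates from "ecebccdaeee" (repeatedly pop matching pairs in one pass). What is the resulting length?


Input: ecebccdaeee
Stack-based adjacent duplicate removal:
  Read 'e': push. Stack: e
  Read 'c': push. Stack: ec
  Read 'e': push. Stack: ece
  Read 'b': push. Stack: eceb
  Read 'c': push. Stack: ecebc
  Read 'c': matches stack top 'c' => pop. Stack: eceb
  Read 'd': push. Stack: ecebd
  Read 'a': push. Stack: ecebda
  Read 'e': push. Stack: ecebdae
  Read 'e': matches stack top 'e' => pop. Stack: ecebda
  Read 'e': push. Stack: ecebdae
Final stack: "ecebdae" (length 7)

7


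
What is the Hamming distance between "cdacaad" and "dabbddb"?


Comparing "cdacaad" and "dabbddb" position by position:
  Position 0: 'c' vs 'd' => differ
  Position 1: 'd' vs 'a' => differ
  Position 2: 'a' vs 'b' => differ
  Position 3: 'c' vs 'b' => differ
  Position 4: 'a' vs 'd' => differ
  Position 5: 'a' vs 'd' => differ
  Position 6: 'd' vs 'b' => differ
Total differences (Hamming distance): 7

7


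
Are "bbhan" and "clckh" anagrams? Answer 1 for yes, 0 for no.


Strings: "bbhan", "clckh"
Sorted first:  abbhn
Sorted second: cchkl
Differ at position 0: 'a' vs 'c' => not anagrams

0


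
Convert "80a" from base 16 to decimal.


Input: "80a" in base 16
Positional expansion:
  Digit '8' (value 8) x 16^2 = 2048
  Digit '0' (value 0) x 16^1 = 0
  Digit 'a' (value 10) x 16^0 = 10
Sum = 2058

2058


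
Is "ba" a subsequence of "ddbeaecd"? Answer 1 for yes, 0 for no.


Check if "ba" is a subsequence of "ddbeaecd"
Greedy scan:
  Position 0 ('d'): no match needed
  Position 1 ('d'): no match needed
  Position 2 ('b'): matches sub[0] = 'b'
  Position 3 ('e'): no match needed
  Position 4 ('a'): matches sub[1] = 'a'
  Position 5 ('e'): no match needed
  Position 6 ('c'): no match needed
  Position 7 ('d'): no match needed
All 2 characters matched => is a subsequence

1


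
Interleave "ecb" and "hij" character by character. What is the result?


Interleaving "ecb" and "hij":
  Position 0: 'e' from first, 'h' from second => "eh"
  Position 1: 'c' from first, 'i' from second => "ci"
  Position 2: 'b' from first, 'j' from second => "bj"
Result: ehcibj

ehcibj


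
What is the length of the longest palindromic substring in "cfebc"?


Input: "cfebc"
Checking substrings for palindromes:
  No multi-char palindromic substrings found
Longest palindromic substring: "c" with length 1

1


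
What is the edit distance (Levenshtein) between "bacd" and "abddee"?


Computing edit distance: "bacd" -> "abddee"
DP table:
           a    b    d    d    e    e
      0    1    2    3    4    5    6
  b   1    1    1    2    3    4    5
  a   2    1    2    2    3    4    5
  c   3    2    2    3    3    4    5
  d   4    3    3    2    3    4    5
Edit distance = dp[4][6] = 5

5


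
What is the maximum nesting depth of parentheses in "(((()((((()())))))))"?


Input: "(((()((((()())))))))"
Tracking depth:
  Position 0 '(': depth becomes 1
  Position 1 '(': depth becomes 2
  Position 2 '(': depth becomes 3
  Position 3 '(': depth becomes 4
  Position 4 ')': depth becomes 3
  Position 5 '(': depth becomes 4
  Position 6 '(': depth becomes 5
  Position 7 '(': depth becomes 6
  Position 8 '(': depth becomes 7
  Position 9 '(': depth becomes 8
  Position 10 ')': depth becomes 7
  Position 11 '(': depth becomes 8
  Position 12 ')': depth becomes 7
  Position 13 ')': depth becomes 6
  Position 14 ')': depth becomes 5
  Position 15 ')': depth becomes 4
  Position 16 ')': depth becomes 3
  Position 17 ')': depth becomes 2
  Position 18 ')': depth becomes 1
  Position 19 ')': depth becomes 0
Maximum depth reached: 8

8


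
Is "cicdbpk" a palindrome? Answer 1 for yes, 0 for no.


Input: cicdbpk
Reversed: kpbdcic
  Compare pos 0 ('c') with pos 6 ('k'): MISMATCH
  Compare pos 1 ('i') with pos 5 ('p'): MISMATCH
  Compare pos 2 ('c') with pos 4 ('b'): MISMATCH
Result: not a palindrome

0


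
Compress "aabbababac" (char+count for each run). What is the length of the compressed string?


Input: aabbababac
Runs:
  'a' x 2 => "a2"
  'b' x 2 => "b2"
  'a' x 1 => "a1"
  'b' x 1 => "b1"
  'a' x 1 => "a1"
  'b' x 1 => "b1"
  'a' x 1 => "a1"
  'c' x 1 => "c1"
Compressed: "a2b2a1b1a1b1a1c1"
Compressed length: 16

16


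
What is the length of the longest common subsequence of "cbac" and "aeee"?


LCS of "cbac" and "aeee"
DP table:
           a    e    e    e
      0    0    0    0    0
  c   0    0    0    0    0
  b   0    0    0    0    0
  a   0    1    1    1    1
  c   0    1    1    1    1
LCS length = dp[4][4] = 1

1


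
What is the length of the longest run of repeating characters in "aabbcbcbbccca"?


Input: "aabbcbcbbccca"
Scanning for longest run:
  Position 1 ('a'): continues run of 'a', length=2
  Position 2 ('b'): new char, reset run to 1
  Position 3 ('b'): continues run of 'b', length=2
  Position 4 ('c'): new char, reset run to 1
  Position 5 ('b'): new char, reset run to 1
  Position 6 ('c'): new char, reset run to 1
  Position 7 ('b'): new char, reset run to 1
  Position 8 ('b'): continues run of 'b', length=2
  Position 9 ('c'): new char, reset run to 1
  Position 10 ('c'): continues run of 'c', length=2
  Position 11 ('c'): continues run of 'c', length=3
  Position 12 ('a'): new char, reset run to 1
Longest run: 'c' with length 3

3


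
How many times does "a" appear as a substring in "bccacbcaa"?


Searching for "a" in "bccacbcaa"
Scanning each position:
  Position 0: "b" => no
  Position 1: "c" => no
  Position 2: "c" => no
  Position 3: "a" => MATCH
  Position 4: "c" => no
  Position 5: "b" => no
  Position 6: "c" => no
  Position 7: "a" => MATCH
  Position 8: "a" => MATCH
Total occurrences: 3

3


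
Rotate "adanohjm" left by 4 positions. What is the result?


Input: "adanohjm", rotate left by 4
First 4 characters: "adan"
Remaining characters: "ohjm"
Concatenate remaining + first: "ohjm" + "adan" = "ohjmadan"

ohjmadan


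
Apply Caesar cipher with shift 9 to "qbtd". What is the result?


Caesar cipher: shift "qbtd" by 9
  'q' (pos 16) + 9 = pos 25 = 'z'
  'b' (pos 1) + 9 = pos 10 = 'k'
  't' (pos 19) + 9 = pos 2 = 'c'
  'd' (pos 3) + 9 = pos 12 = 'm'
Result: zkcm

zkcm


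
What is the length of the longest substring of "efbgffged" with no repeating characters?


Input: "efbgffged"
Sliding window (track last position of each char):
  Position 0 ('e'): window [0,0] length 1 -- new best
  Position 1 ('f'): window [0,1] length 2 -- new best
  Position 2 ('b'): window [0,2] length 3 -- new best
  Position 3 ('g'): window [0,3] length 4 -- new best
  Position 4 ('f'): repeat (last at 1), move window start to 2
  Position 4 ('f'): window [2,4] length 3
  Position 5 ('f'): repeat (last at 4), move window start to 5
  Position 5 ('f'): window [5,5] length 1
  Position 6 ('g'): window [5,6] length 2
  Position 7 ('e'): window [5,7] length 3
  Position 8 ('d'): window [5,8] length 4
Longest substring with no repeats: "efbg" with length 4

4


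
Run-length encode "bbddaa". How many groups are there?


Input: bbddaa
Scanning for consecutive runs:
  Group 1: 'b' x 2 (positions 0-1)
  Group 2: 'd' x 2 (positions 2-3)
  Group 3: 'a' x 2 (positions 4-5)
Total groups: 3

3
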